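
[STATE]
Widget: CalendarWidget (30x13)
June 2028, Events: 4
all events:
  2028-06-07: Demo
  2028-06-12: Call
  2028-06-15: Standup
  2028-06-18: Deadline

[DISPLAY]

          June 2028           
Mo Tu We Th Fr Sa Su          
          1  2  3  4          
 5  6  7*  8  9 10 11         
12* 13 14 15* 16 17 18*       
19 20 21 22 23 24 25          
26 27 28 29 30                
                              
                              
                              
                              
                              
                              


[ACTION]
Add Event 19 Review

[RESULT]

          June 2028           
Mo Tu We Th Fr Sa Su          
          1  2  3  4          
 5  6  7*  8  9 10 11         
12* 13 14 15* 16 17 18*       
19* 20 21 22 23 24 25         
26 27 28 29 30                
                              
                              
                              
                              
                              
                              


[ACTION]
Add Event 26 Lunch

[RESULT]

          June 2028           
Mo Tu We Th Fr Sa Su          
          1  2  3  4          
 5  6  7*  8  9 10 11         
12* 13 14 15* 16 17 18*       
19* 20 21 22 23 24 25         
26* 27 28 29 30               
                              
                              
                              
                              
                              
                              


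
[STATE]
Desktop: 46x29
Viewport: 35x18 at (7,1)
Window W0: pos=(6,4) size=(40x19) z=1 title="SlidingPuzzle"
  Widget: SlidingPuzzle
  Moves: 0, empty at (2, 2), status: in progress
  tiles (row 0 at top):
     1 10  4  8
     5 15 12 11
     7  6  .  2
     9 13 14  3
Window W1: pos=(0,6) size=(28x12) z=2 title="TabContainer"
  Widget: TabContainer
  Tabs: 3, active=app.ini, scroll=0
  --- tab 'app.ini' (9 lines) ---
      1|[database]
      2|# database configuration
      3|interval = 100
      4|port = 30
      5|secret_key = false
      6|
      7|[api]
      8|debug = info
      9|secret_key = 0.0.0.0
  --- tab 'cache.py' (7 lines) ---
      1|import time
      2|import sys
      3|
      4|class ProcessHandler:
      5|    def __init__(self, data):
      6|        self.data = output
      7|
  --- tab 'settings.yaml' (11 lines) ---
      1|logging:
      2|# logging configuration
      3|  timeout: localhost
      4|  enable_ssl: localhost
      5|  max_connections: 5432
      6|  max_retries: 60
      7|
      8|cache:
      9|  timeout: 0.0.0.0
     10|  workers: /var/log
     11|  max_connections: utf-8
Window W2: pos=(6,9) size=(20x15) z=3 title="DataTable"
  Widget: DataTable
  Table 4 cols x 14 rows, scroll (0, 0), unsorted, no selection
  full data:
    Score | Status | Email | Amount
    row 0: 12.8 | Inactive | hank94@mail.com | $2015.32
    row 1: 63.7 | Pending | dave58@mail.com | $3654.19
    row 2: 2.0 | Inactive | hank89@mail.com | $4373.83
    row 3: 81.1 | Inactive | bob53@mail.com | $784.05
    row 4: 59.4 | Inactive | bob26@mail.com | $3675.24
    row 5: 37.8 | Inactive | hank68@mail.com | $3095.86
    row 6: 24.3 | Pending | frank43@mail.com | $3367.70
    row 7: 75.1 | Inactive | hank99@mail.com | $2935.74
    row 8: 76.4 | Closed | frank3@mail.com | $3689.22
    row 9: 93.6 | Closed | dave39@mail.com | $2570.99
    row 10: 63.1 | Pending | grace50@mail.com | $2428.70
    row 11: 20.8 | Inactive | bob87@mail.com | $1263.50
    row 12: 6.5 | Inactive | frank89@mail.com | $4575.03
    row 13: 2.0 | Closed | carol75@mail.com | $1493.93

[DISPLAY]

                                   
                                   
                                   
━━━━━━━━━━━━━━━━━━━━━━━━━━━━━━━━━━━
 SlidingPuzzle                     
━━━━━━━━━━━━━━━━━━━━┓──────────────
ntainer             ┃              
────────────────────┨              
━━━━━━━━━━━━━━━━━━┓t┃              
 DataTable        ┃─┃              
──────────────────┨ ┃              
Score│Status  │Ema┃ ┃              
─────┼────────┼───┃ ┃              
12.8 │Inactive│han┃ ┃              
63.7 │Pending │dav┃ ┃              
2.0  │Inactive│han┃ ┃              
81.1 │Inactive│bob┃━┛              
59.4 │Inactive│bob┃                


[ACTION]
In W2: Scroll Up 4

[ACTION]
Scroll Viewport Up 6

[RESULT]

                                   
                                   
                                   
                                   
━━━━━━━━━━━━━━━━━━━━━━━━━━━━━━━━━━━
 SlidingPuzzle                     
━━━━━━━━━━━━━━━━━━━━┓──────────────
ntainer             ┃              
────────────────────┨              
━━━━━━━━━━━━━━━━━━┓t┃              
 DataTable        ┃─┃              
──────────────────┨ ┃              
Score│Status  │Ema┃ ┃              
─────┼────────┼───┃ ┃              
12.8 │Inactive│han┃ ┃              
63.7 │Pending │dav┃ ┃              
2.0  │Inactive│han┃ ┃              
81.1 │Inactive│bob┃━┛              


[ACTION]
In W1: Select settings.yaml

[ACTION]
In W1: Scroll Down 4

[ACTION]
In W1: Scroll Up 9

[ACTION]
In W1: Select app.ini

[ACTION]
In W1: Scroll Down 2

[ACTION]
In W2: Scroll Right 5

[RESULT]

                                   
                                   
                                   
                                   
━━━━━━━━━━━━━━━━━━━━━━━━━━━━━━━━━━━
 SlidingPuzzle                     
━━━━━━━━━━━━━━━━━━━━┓──────────────
ntainer             ┃              
────────────────────┨              
━━━━━━━━━━━━━━━━━━┓t┃              
 DataTable        ┃─┃              
──────────────────┨ ┃              
│Status  │Email   ┃ ┃              
┼────────┼────────┃ ┃              
│Inactive│hank94@m┃ ┃              
│Pending │dave58@m┃ ┃              
│Inactive│hank89@m┃ ┃              
│Inactive│bob53@ma┃━┛              


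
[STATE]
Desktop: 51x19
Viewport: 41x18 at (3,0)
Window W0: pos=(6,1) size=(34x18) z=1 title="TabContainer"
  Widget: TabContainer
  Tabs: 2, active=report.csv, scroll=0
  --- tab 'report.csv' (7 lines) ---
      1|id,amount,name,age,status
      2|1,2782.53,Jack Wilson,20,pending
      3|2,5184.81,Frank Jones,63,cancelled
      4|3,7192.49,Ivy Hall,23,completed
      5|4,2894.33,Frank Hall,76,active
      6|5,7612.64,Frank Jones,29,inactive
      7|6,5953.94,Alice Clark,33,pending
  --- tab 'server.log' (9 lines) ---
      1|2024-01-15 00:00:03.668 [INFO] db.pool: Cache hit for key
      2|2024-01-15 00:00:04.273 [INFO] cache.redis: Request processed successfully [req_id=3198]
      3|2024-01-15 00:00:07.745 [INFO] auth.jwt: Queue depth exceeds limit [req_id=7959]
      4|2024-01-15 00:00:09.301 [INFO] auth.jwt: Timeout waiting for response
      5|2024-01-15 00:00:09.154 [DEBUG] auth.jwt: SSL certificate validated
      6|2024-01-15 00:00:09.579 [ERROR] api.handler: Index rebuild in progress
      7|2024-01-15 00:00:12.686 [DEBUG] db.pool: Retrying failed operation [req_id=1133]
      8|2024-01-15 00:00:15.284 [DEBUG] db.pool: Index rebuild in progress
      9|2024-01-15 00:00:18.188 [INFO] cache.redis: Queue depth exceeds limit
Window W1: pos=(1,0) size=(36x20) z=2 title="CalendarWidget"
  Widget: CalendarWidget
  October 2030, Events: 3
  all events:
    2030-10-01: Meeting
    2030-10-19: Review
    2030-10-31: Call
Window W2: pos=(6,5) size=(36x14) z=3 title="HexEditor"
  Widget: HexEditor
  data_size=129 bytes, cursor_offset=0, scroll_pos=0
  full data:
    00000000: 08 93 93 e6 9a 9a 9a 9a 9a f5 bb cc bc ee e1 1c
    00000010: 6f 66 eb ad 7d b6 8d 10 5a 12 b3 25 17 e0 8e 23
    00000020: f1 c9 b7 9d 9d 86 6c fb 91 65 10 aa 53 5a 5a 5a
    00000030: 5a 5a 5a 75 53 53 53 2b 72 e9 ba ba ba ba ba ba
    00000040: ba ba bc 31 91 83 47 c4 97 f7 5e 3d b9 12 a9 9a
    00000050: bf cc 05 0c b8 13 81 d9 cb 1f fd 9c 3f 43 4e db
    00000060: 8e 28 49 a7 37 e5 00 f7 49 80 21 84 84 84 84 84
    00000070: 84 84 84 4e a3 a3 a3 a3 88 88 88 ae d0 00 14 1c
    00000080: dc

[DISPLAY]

━━━━━━━━━━━━━━━━━━━━━━━━━━━━━━━━━┓       
CalendarWidget                   ┃━━┓    
─────────────────────────────────┨  ┃    
          October 2030           ┃──┨    
o Tu We Th Fr Sa Su              ┃  ┃    
   ┏━━━━━━━━━━━━━━━━━━━━━━━━━━━━━━━━━━┓  
7  ┃ HexEditor                        ┃  
4 1┠──────────────────────────────────┨  
1 2┃00000000  08 93 93 e6 9a 9a 9a 9a ┃  
8 2┃00000010  6f 66 eb ad 7d b6 8d 10 ┃  
   ┃00000020  f1 c9 b7 9d 9d 86 6c fb ┃  
   ┃00000030  5a 5a 5a 75 53 53 53 2b ┃  
   ┃00000040  ba ba bc 31 91 83 47 c4 ┃  
   ┃00000050  bf cc 05 0c b8 13 81 d9 ┃  
   ┃00000060  8e 28 49 a7 37 e5 00 f7 ┃  
   ┃00000070  84 84 84 4e a3 a3 a3 a3 ┃  
   ┃00000080  dc                      ┃  
   ┃                                  ┃  


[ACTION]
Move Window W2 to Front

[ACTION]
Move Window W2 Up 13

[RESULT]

━━━┏━━━━━━━━━━━━━━━━━━━━━━━━━━━━━━━━━━┓  
Cal┃ HexEditor                        ┃  
───┠──────────────────────────────────┨  
   ┃00000000  08 93 93 e6 9a 9a 9a 9a ┃  
o T┃00000010  6f 66 eb ad 7d b6 8d 10 ┃  
   ┃00000020  f1 c9 b7 9d 9d 86 6c fb ┃  
7  ┃00000030  5a 5a 5a 75 53 53 53 2b ┃  
4 1┃00000040  ba ba bc 31 91 83 47 c4 ┃  
1 2┃00000050  bf cc 05 0c b8 13 81 d9 ┃  
8 2┃00000060  8e 28 49 a7 37 e5 00 f7 ┃  
   ┃00000070  84 84 84 4e a3 a3 a3 a3 ┃  
   ┃00000080  dc                      ┃  
   ┃                                  ┃  
   ┗━━━━━━━━━━━━━━━━━━━━━━━━━━━━━━━━━━┛  
                                 ┃  ┃    
                                 ┃  ┃    
                                 ┃  ┃    
                                 ┃  ┃    


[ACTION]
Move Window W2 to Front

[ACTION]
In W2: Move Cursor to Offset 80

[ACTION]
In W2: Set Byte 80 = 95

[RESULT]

━━━┏━━━━━━━━━━━━━━━━━━━━━━━━━━━━━━━━━━┓  
Cal┃ HexEditor                        ┃  
───┠──────────────────────────────────┨  
   ┃00000000  08 93 93 e6 9a 9a 9a 9a ┃  
o T┃00000010  6f 66 eb ad 7d b6 8d 10 ┃  
   ┃00000020  f1 c9 b7 9d 9d 86 6c fb ┃  
7  ┃00000030  5a 5a 5a 75 53 53 53 2b ┃  
4 1┃00000040  ba ba bc 31 91 83 47 c4 ┃  
1 2┃00000050  95 cc 05 0c b8 13 81 d9 ┃  
8 2┃00000060  8e 28 49 a7 37 e5 00 f7 ┃  
   ┃00000070  84 84 84 4e a3 a3 a3 a3 ┃  
   ┃00000080  dc                      ┃  
   ┃                                  ┃  
   ┗━━━━━━━━━━━━━━━━━━━━━━━━━━━━━━━━━━┛  
                                 ┃  ┃    
                                 ┃  ┃    
                                 ┃  ┃    
                                 ┃  ┃    


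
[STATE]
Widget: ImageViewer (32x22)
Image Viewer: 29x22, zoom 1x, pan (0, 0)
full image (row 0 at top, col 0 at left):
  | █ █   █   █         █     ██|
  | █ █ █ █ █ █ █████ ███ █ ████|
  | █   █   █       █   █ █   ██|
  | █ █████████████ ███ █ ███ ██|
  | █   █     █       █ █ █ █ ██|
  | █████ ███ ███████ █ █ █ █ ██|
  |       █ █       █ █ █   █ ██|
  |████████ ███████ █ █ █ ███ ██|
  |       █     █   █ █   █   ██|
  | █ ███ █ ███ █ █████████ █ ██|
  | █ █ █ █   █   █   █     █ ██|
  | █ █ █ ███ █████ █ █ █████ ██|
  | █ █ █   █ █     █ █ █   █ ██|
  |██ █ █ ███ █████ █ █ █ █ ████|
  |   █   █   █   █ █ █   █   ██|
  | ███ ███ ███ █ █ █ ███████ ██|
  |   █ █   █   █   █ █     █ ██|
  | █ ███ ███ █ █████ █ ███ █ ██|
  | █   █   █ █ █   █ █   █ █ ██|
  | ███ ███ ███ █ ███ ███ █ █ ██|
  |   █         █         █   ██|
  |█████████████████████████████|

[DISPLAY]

 █ █   █   █         █     ██   
 █ █ █ █ █ █ █████ ███ █ ████   
 █   █   █       █   █ █   ██   
 █ █████████████ ███ █ ███ ██   
 █   █     █       █ █ █ █ ██   
 █████ ███ ███████ █ █ █ █ ██   
       █ █       █ █ █   █ ██   
████████ ███████ █ █ █ ███ ██   
       █     █   █ █   █   ██   
 █ ███ █ ███ █ █████████ █ ██   
 █ █ █ █   █   █   █     █ ██   
 █ █ █ ███ █████ █ █ █████ ██   
 █ █ █   █ █     █ █ █   █ ██   
██ █ █ ███ █████ █ █ █ █ ████   
   █   █   █   █ █ █   █   ██   
 ███ ███ ███ █ █ █ ███████ ██   
   █ █   █   █   █ █     █ ██   
 █ ███ ███ █ █████ █ ███ █ ██   
 █   █   █ █ █   █ █   █ █ ██   
 ███ ███ ███ █ ███ ███ █ █ ██   
   █         █         █   ██   
█████████████████████████████   


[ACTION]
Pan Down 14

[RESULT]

   █   █   █   █ █ █   █   ██   
 ███ ███ ███ █ █ █ ███████ ██   
   █ █   █   █   █ █     █ ██   
 █ ███ ███ █ █████ █ ███ █ ██   
 █   █   █ █ █   █ █   █ █ ██   
 ███ ███ ███ █ ███ ███ █ █ ██   
   █         █         █   ██   
█████████████████████████████   
                                
                                
                                
                                
                                
                                
                                
                                
                                
                                
                                
                                
                                
                                


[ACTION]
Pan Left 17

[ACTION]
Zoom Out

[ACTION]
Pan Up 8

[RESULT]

       █ █       █ █ █   █ ██   
████████ ███████ █ █ █ ███ ██   
       █     █   █ █   █   ██   
 █ ███ █ ███ █ █████████ █ ██   
 █ █ █ █   █   █   █     █ ██   
 █ █ █ ███ █████ █ █ █████ ██   
 █ █ █   █ █     █ █ █   █ ██   
██ █ █ ███ █████ █ █ █ █ ████   
   █   █   █   █ █ █   █   ██   
 ███ ███ ███ █ █ █ ███████ ██   
   █ █   █   █   █ █     █ ██   
 █ ███ ███ █ █████ █ ███ █ ██   
 █   █   █ █ █   █ █   █ █ ██   
 ███ ███ ███ █ ███ ███ █ █ ██   
   █         █         █   ██   
█████████████████████████████   
                                
                                
                                
                                
                                
                                


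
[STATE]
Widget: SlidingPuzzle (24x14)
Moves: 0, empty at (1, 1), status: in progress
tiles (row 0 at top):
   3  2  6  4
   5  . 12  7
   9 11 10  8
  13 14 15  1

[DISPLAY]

┌────┬────┬────┬────┐   
│  3 │  2 │  6 │  4 │   
├────┼────┼────┼────┤   
│  5 │    │ 12 │  7 │   
├────┼────┼────┼────┤   
│  9 │ 11 │ 10 │  8 │   
├────┼────┼────┼────┤   
│ 13 │ 14 │ 15 │  1 │   
└────┴────┴────┴────┘   
Moves: 0                
                        
                        
                        
                        


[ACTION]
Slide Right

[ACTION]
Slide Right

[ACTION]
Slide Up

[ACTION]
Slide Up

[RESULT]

┌────┬────┬────┬────┐   
│  3 │  2 │  6 │  4 │   
├────┼────┼────┼────┤   
│  9 │  5 │ 12 │  7 │   
├────┼────┼────┼────┤   
│ 13 │ 11 │ 10 │  8 │   
├────┼────┼────┼────┤   
│    │ 14 │ 15 │  1 │   
└────┴────┴────┴────┘   
Moves: 3                
                        
                        
                        
                        


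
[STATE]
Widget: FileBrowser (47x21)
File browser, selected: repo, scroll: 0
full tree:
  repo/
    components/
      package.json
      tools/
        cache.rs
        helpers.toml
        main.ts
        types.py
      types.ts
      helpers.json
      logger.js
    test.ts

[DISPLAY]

> [-] repo/                                    
    [+] components/                            
    test.ts                                    
                                               
                                               
                                               
                                               
                                               
                                               
                                               
                                               
                                               
                                               
                                               
                                               
                                               
                                               
                                               
                                               
                                               
                                               


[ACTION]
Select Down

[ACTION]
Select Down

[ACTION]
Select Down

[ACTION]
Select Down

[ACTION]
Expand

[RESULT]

  [-] repo/                                    
    [+] components/                            
  > test.ts                                    
                                               
                                               
                                               
                                               
                                               
                                               
                                               
                                               
                                               
                                               
                                               
                                               
                                               
                                               
                                               
                                               
                                               
                                               


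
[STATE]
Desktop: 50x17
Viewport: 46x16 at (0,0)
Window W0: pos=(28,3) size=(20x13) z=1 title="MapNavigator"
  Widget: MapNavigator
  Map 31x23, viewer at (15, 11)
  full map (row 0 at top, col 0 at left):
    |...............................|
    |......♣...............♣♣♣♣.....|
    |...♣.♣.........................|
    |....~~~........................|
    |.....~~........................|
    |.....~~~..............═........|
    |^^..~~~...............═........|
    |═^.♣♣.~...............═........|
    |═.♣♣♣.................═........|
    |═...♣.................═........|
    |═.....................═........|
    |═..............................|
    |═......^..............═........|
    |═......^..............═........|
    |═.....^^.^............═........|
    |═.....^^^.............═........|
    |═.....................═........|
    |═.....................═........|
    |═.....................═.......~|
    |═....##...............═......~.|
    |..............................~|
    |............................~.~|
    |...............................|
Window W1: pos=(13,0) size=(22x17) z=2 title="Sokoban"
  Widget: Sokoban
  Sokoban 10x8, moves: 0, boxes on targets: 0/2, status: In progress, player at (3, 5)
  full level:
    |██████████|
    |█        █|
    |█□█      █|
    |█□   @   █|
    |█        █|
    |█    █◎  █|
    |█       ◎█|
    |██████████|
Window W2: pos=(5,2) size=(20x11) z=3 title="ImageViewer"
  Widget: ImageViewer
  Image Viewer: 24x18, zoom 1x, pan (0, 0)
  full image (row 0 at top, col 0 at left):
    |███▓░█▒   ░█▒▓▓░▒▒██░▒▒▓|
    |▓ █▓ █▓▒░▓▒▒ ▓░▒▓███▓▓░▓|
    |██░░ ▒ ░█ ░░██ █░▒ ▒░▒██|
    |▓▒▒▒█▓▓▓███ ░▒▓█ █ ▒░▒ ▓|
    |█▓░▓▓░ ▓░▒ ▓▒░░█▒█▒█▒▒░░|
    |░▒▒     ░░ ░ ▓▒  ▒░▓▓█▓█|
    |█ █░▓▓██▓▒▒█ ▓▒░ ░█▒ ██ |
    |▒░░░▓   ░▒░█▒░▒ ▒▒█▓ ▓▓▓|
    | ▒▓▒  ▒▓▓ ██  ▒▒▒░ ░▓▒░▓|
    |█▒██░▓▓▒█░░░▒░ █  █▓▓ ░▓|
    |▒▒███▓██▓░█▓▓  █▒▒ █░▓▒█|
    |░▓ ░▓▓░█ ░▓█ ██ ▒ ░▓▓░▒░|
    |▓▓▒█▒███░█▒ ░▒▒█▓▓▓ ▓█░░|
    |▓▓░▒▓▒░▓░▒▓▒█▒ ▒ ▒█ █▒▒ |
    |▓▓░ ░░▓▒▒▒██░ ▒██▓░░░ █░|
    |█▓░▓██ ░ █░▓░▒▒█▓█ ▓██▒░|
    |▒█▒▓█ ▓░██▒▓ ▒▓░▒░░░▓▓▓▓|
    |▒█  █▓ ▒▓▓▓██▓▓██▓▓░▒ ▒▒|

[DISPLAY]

             ┏━━━━━━━━━━━━━━━━━━━━┓           
             ┃ Sokoban            ┃           
     ┏━━━━━━━━━━━━━━━━━━┓─────────┨           
     ┃ ImageViewer      ┃         ┃━━━━━━━━━━━
     ┠──────────────────┨         ┃vigator    
     ┃███▓░█▒   ░█▒▓▓░▒▒┃         ┃───────────
     ┃▓ █▓ █▓▒░▓▒▒ ▓░▒▓█┃         ┃..........═
     ┃██░░ ▒ ░█ ░░██ █░▒┃         ┃..........═
     ┃▓▒▒▒█▓▓▓███ ░▒▓█ █┃         ┃..........═
     ┃█▓░▓▓░ ▓░▒ ▓▒░░█▒█┃         ┃..........═
     ┃░▒▒     ░░ ░ ▓▒  ▒┃         ┃...@.......
     ┃█ █░▓▓██▓▒▒█ ▓▒░ ░┃/2       ┃..........═
     ┗━━━━━━━━━━━━━━━━━━┛         ┃..........═
             ┃                    ┃..........═
             ┃                    ┃..........═
             ┃                    ┃━━━━━━━━━━━


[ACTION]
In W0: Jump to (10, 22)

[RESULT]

             ┏━━━━━━━━━━━━━━━━━━━━┓           
             ┃ Sokoban            ┃           
     ┏━━━━━━━━━━━━━━━━━━┓─────────┨           
     ┃ ImageViewer      ┃         ┃━━━━━━━━━━━
     ┠──────────────────┨         ┃vigator    
     ┃███▓░█▒   ░█▒▓▓░▒▒┃         ┃───────────
     ┃▓ █▓ █▓▒░▓▒▒ ▓░▒▓█┃         ┃...........
     ┃██░░ ▒ ░█ ░░██ █░▒┃         ┃...........
     ┃▓▒▒▒█▓▓▓███ ░▒▓█ █┃         ┃...........
     ┃█▓░▓▓░ ▓░▒ ▓▒░░█▒█┃         ┃...........
     ┃░▒▒     ░░ ░ ▓▒  ▒┃         ┃...@.......
     ┃█ █░▓▓██▓▒▒█ ▓▒░ ░┃/2       ┃           
     ┗━━━━━━━━━━━━━━━━━━┛         ┃           
             ┃                    ┃           
             ┃                    ┃           
             ┃                    ┃━━━━━━━━━━━


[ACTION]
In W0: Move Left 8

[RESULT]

             ┏━━━━━━━━━━━━━━━━━━━━┓           
             ┃ Sokoban            ┃           
     ┏━━━━━━━━━━━━━━━━━━┓─────────┨           
     ┃ ImageViewer      ┃         ┃━━━━━━━━━━━
     ┠──────────────────┨         ┃vigator    
     ┃███▓░█▒   ░█▒▓▓░▒▒┃         ┃───────────
     ┃▓ █▓ █▓▒░▓▒▒ ▓░▒▓█┃         ┃ ═.........
     ┃██░░ ▒ ░█ ░░██ █░▒┃         ┃ ═....##...
     ┃▓▒▒▒█▓▓▓███ ░▒▓█ █┃         ┃ ..........
     ┃█▓░▓▓░ ▓░▒ ▓▒░░█▒█┃         ┃ ..........
     ┃░▒▒     ░░ ░ ▓▒  ▒┃         ┃ ..@.......
     ┃█ █░▓▓██▓▒▒█ ▓▒░ ░┃/2       ┃           
     ┗━━━━━━━━━━━━━━━━━━┛         ┃           
             ┃                    ┃           
             ┃                    ┃           
             ┃                    ┃━━━━━━━━━━━


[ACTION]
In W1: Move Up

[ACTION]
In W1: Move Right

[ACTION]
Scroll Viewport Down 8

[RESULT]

             ┃ Sokoban            ┃           
     ┏━━━━━━━━━━━━━━━━━━┓─────────┨           
     ┃ ImageViewer      ┃         ┃━━━━━━━━━━━
     ┠──────────────────┨         ┃vigator    
     ┃███▓░█▒   ░█▒▓▓░▒▒┃         ┃───────────
     ┃▓ █▓ █▓▒░▓▒▒ ▓░▒▓█┃         ┃ ═.........
     ┃██░░ ▒ ░█ ░░██ █░▒┃         ┃ ═....##...
     ┃▓▒▒▒█▓▓▓███ ░▒▓█ █┃         ┃ ..........
     ┃█▓░▓▓░ ▓░▒ ▓▒░░█▒█┃         ┃ ..........
     ┃░▒▒     ░░ ░ ▓▒  ▒┃         ┃ ..@.......
     ┃█ █░▓▓██▓▒▒█ ▓▒░ ░┃/2       ┃           
     ┗━━━━━━━━━━━━━━━━━━┛         ┃           
             ┃                    ┃           
             ┃                    ┃           
             ┃                    ┃━━━━━━━━━━━
             ┗━━━━━━━━━━━━━━━━━━━━┛           


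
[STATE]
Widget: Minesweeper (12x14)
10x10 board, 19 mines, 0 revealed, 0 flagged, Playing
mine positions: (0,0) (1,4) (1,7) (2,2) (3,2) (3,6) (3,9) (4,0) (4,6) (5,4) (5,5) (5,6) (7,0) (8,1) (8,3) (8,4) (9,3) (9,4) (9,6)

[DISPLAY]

■■■■■■■■■■  
■■■■■■■■■■  
■■■■■■■■■■  
■■■■■■■■■■  
■■■■■■■■■■  
■■■■■■■■■■  
■■■■■■■■■■  
■■■■■■■■■■  
■■■■■■■■■■  
■■■■■■■■■■  
            
            
            
            


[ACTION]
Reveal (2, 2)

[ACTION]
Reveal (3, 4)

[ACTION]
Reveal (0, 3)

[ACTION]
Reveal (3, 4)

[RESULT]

✹■■■■■■■■■  
■■■■✹■■✹■■  
■■✹■■■■■■■  
■■✹■■■✹■■✹  
✹■■■■■✹■■■  
■■■■✹✹✹■■■  
■■■■■■■■■■  
✹■■■■■■■■■  
■✹■✹✹■■■■■  
■■■✹✹■✹■■■  
            
            
            
            


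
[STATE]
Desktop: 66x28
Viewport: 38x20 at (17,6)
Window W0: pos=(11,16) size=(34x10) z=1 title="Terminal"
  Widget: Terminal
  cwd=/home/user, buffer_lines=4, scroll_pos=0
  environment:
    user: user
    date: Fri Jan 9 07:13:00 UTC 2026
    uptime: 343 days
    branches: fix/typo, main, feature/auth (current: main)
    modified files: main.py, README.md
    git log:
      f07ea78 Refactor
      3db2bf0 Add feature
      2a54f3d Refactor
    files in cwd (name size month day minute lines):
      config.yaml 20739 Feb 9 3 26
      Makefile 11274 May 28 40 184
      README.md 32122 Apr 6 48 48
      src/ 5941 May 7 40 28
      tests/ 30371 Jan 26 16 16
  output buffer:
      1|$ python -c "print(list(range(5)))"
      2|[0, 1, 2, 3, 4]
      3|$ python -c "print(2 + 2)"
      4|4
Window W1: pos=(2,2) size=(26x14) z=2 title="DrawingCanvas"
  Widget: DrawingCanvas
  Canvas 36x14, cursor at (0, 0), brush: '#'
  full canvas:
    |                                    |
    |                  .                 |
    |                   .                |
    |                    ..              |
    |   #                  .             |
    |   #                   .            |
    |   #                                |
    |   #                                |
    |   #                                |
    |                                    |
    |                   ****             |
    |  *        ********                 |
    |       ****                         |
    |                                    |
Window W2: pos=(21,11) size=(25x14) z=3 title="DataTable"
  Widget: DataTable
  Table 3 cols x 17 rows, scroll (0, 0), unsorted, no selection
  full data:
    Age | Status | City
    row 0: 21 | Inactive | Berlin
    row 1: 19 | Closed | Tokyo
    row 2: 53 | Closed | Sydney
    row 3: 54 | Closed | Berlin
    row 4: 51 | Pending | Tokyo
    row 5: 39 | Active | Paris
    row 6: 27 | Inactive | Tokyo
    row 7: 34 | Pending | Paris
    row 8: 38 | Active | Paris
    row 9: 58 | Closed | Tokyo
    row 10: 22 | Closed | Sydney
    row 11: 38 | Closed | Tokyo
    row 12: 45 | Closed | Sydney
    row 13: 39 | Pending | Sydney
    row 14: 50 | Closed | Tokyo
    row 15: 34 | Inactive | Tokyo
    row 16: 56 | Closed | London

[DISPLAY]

    .     ┃                           
     .    ┃                           
      ..  ┃                           
        . ┃                           
         .┃                           
    ┏━━━━━━━━━━━━━━━━━━━━━━━┓         
    ┃ DataTable             ┃         
    ┠───────────────────────┨         
    ┃Age│Status  │City      ┃         
━━━━┃───┼────────┼──────    ┃         
━━━━┃21 │Inactive│Berlin    ┃         
inal┃19 │Closed  │Tokyo     ┃         
────┃53 │Closed  │Sydney    ┃         
hon ┃54 │Closed  │Berlin    ┃         
, 2,┃51 │Pending │Tokyo     ┃         
hon ┃39 │Active  │Paris     ┃         
    ┃27 │Inactive│Tokyo     ┃         
    ┃34 │Pending │Paris     ┃         
    ┗━━━━━━━━━━━━━━━━━━━━━━━┛         
━━━━━━━━━━━━━━━━━━━━━━━━━━━┛          


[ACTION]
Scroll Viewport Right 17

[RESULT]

                                      
                                      
                                      
                                      
                                      
━━━━━━━━━━━━━━━━━┓                    
able             ┃                    
─────────────────┨                    
atus  │City      ┃                    
──────┼──────    ┃                    
active│Berlin    ┃                    
osed  │Tokyo     ┃                    
osed  │Sydney    ┃                    
osed  │Berlin    ┃                    
nding │Tokyo     ┃                    
tive  │Paris     ┃                    
active│Tokyo     ┃                    
nding │Paris     ┃                    
━━━━━━━━━━━━━━━━━┛                    
━━━━━━━━━━━━━━━━┛                     


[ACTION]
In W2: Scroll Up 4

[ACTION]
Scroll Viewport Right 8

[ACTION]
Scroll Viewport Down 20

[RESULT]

                                      
                                      
                                      
━━━━━━━━━━━━━━━━━┓                    
able             ┃                    
─────────────────┨                    
atus  │City      ┃                    
──────┼──────    ┃                    
active│Berlin    ┃                    
osed  │Tokyo     ┃                    
osed  │Sydney    ┃                    
osed  │Berlin    ┃                    
nding │Tokyo     ┃                    
tive  │Paris     ┃                    
active│Tokyo     ┃                    
nding │Paris     ┃                    
━━━━━━━━━━━━━━━━━┛                    
━━━━━━━━━━━━━━━━┛                     
                                      
                                      


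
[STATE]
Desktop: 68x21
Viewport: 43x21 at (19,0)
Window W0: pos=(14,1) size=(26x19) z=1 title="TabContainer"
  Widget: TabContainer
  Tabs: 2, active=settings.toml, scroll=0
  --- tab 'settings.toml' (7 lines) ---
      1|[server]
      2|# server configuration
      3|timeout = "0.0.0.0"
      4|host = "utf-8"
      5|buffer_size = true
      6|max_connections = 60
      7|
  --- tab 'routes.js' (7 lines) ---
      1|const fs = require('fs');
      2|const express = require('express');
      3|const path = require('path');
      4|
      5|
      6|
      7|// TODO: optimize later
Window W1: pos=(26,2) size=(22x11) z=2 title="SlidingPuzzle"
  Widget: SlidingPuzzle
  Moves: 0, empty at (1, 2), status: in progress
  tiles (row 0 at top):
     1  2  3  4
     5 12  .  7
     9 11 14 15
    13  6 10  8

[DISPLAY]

                                           
━━━━━━━━━━━━━━━━━━━━┓                      
Contain┏━━━━━━━━━━━━━━━━━━━━┓              
───────┃ SlidingPuzzle      ┃              
tings.t┠────────────────────┨              
───────┃┌────┬────┬────┬────┃              
ver]   ┃│  1 │  2 │  3 │  4 ┃              
rver co┃├────┼────┼────┼────┃              
out = "┃│  5 │ 12 │    │  7 ┃              
 = "utf┃├────┼────┼────┼────┃              
er_size┃│  9 │ 11 │ 14 │ 15 ┃              
connect┃├────┼────┼────┼────┃              
       ┗━━━━━━━━━━━━━━━━━━━━┛              
                    ┃                      
                    ┃                      
                    ┃                      
                    ┃                      
                    ┃                      
                    ┃                      
━━━━━━━━━━━━━━━━━━━━┛                      
                                           


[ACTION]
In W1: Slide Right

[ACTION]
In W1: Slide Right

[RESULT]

                                           
━━━━━━━━━━━━━━━━━━━━┓                      
Contain┏━━━━━━━━━━━━━━━━━━━━┓              
───────┃ SlidingPuzzle      ┃              
tings.t┠────────────────────┨              
───────┃┌────┬────┬────┬────┃              
ver]   ┃│  1 │  2 │  3 │  4 ┃              
rver co┃├────┼────┼────┼────┃              
out = "┃│    │  5 │ 12 │  7 ┃              
 = "utf┃├────┼────┼────┼────┃              
er_size┃│  9 │ 11 │ 14 │ 15 ┃              
connect┃├────┼────┼────┼────┃              
       ┗━━━━━━━━━━━━━━━━━━━━┛              
                    ┃                      
                    ┃                      
                    ┃                      
                    ┃                      
                    ┃                      
                    ┃                      
━━━━━━━━━━━━━━━━━━━━┛                      
                                           


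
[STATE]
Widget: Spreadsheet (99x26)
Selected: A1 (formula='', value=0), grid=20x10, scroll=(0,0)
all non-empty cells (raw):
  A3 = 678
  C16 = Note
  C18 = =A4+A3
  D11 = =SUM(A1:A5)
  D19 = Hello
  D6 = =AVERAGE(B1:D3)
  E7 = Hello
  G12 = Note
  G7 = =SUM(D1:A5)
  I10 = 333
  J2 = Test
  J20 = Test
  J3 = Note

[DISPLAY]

A1:                                                                                                
       A       B       C       D       E       F       G       H       I       J                   
---------------------------------------------------------------------------------------------------
  1      [0]       0       0       0       0       0       0       0       0       0               
  2        0       0       0       0       0       0       0       0       0Test                   
  3      678       0       0       0       0       0       0       0       0Note                   
  4        0       0       0       0       0       0       0       0       0       0               
  5        0       0       0       0       0       0       0       0       0       0               
  6        0       0       0       0       0       0       0       0       0       0               
  7        0       0       0       0Hello          0     678       0       0       0               
  8        0       0       0       0       0       0       0       0       0       0               
  9        0       0       0       0       0       0       0       0       0       0               
 10        0       0       0       0       0       0       0       0     333       0               
 11        0       0       0     678       0       0       0       0       0       0               
 12        0       0       0       0       0       0Note           0       0       0               
 13        0       0       0       0       0       0       0       0       0       0               
 14        0       0       0       0       0       0       0       0       0       0               
 15        0       0       0       0       0       0       0       0       0       0               
 16        0       0Note           0       0       0       0       0       0       0               
 17        0       0       0       0       0       0       0       0       0       0               
 18        0       0     678       0       0       0       0       0       0       0               
 19        0       0       0Hello          0       0       0       0       0       0               
 20        0       0       0       0       0       0       0       0       0Test                   
                                                                                                   
                                                                                                   
                                                                                                   


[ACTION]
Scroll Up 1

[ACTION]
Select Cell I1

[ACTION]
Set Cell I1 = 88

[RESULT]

I1: 88                                                                                             
       A       B       C       D       E       F       G       H       I       J                   
---------------------------------------------------------------------------------------------------
  1        0       0       0       0       0       0       0       0    [88]       0               
  2        0       0       0       0       0       0       0       0       0Test                   
  3      678       0       0       0       0       0       0       0       0Note                   
  4        0       0       0       0       0       0       0       0       0       0               
  5        0       0       0       0       0       0       0       0       0       0               
  6        0       0       0       0       0       0       0       0       0       0               
  7        0       0       0       0Hello          0     678       0       0       0               
  8        0       0       0       0       0       0       0       0       0       0               
  9        0       0       0       0       0       0       0       0       0       0               
 10        0       0       0       0       0       0       0       0     333       0               
 11        0       0       0     678       0       0       0       0       0       0               
 12        0       0       0       0       0       0Note           0       0       0               
 13        0       0       0       0       0       0       0       0       0       0               
 14        0       0       0       0       0       0       0       0       0       0               
 15        0       0       0       0       0       0       0       0       0       0               
 16        0       0Note           0       0       0       0       0       0       0               
 17        0       0       0       0       0       0       0       0       0       0               
 18        0       0     678       0       0       0       0       0       0       0               
 19        0       0       0Hello          0       0       0       0       0       0               
 20        0       0       0       0       0       0       0       0       0Test                   
                                                                                                   
                                                                                                   
                                                                                                   
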